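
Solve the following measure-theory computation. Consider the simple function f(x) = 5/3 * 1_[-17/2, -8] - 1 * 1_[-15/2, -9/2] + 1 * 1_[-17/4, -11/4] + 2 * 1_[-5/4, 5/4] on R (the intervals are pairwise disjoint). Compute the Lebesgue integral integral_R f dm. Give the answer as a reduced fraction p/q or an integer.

For a simple function f = sum_i c_i * 1_{A_i} with disjoint A_i,
  integral f dm = sum_i c_i * m(A_i).
Lengths of the A_i:
  m(A_1) = -8 - (-17/2) = 1/2.
  m(A_2) = -9/2 - (-15/2) = 3.
  m(A_3) = -11/4 - (-17/4) = 3/2.
  m(A_4) = 5/4 - (-5/4) = 5/2.
Contributions c_i * m(A_i):
  (5/3) * (1/2) = 5/6.
  (-1) * (3) = -3.
  (1) * (3/2) = 3/2.
  (2) * (5/2) = 5.
Total: 5/6 - 3 + 3/2 + 5 = 13/3.

13/3


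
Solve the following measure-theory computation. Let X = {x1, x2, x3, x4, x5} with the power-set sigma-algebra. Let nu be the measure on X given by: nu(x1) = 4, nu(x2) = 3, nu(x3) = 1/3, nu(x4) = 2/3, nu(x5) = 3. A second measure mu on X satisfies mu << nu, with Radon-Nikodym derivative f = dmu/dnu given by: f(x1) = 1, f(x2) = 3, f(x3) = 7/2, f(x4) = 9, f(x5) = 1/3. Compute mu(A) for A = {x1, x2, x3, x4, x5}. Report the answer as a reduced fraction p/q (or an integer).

By the defining property of the Radon-Nikodym derivative, for every measurable set A,
  mu(A) = integral_A f dnu.
Since nu is a discrete measure concentrated on the atoms of X, the integral over A reduces to the sum
  mu(A) = sum_{x in A} f(x) * nu({x}).
Computing each term:
  x1: f(x1) * nu(x1) = 1 * 4 = 4.
  x2: f(x2) * nu(x2) = 3 * 3 = 9.
  x3: f(x3) * nu(x3) = 7/2 * 1/3 = 7/6.
  x4: f(x4) * nu(x4) = 9 * 2/3 = 6.
  x5: f(x5) * nu(x5) = 1/3 * 3 = 1.
Summing: mu(A) = 4 + 9 + 7/6 + 6 + 1 = 127/6.

127/6


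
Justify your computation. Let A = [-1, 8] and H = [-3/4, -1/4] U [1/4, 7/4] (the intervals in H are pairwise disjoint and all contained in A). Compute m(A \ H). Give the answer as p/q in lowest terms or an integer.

The ambient interval has length m(A) = 8 - (-1) = 9.
Since the holes are disjoint and sit inside A, by finite additivity
  m(H) = sum_i (b_i - a_i), and m(A \ H) = m(A) - m(H).
Computing the hole measures:
  m(H_1) = -1/4 - (-3/4) = 1/2.
  m(H_2) = 7/4 - 1/4 = 3/2.
Summed: m(H) = 1/2 + 3/2 = 2.
So m(A \ H) = 9 - 2 = 7.

7


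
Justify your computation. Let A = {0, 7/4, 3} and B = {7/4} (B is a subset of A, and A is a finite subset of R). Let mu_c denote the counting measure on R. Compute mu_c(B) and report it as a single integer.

Counting measure assigns mu_c(E) = |E| (number of elements) when E is finite.
B has 1 element(s), so mu_c(B) = 1.

1


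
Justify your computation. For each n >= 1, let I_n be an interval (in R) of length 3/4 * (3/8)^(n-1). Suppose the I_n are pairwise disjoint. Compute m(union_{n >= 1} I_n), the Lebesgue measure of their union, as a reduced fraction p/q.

By countable additivity of the Lebesgue measure on pairwise disjoint measurable sets,
  m(union_{n >= 1} I_n) = sum_{n >= 1} m(I_n) = sum_{n >= 1} a * r^(n-1),
  with a = 3/4 and r = 3/8.
Since 0 < r = 3/8 < 1, the geometric series converges:
  sum_{n >= 1} a * r^(n-1) = a / (1 - r).
  = 3/4 / (1 - 3/8)
  = 3/4 / (5/8)
  = 6/5.

6/5


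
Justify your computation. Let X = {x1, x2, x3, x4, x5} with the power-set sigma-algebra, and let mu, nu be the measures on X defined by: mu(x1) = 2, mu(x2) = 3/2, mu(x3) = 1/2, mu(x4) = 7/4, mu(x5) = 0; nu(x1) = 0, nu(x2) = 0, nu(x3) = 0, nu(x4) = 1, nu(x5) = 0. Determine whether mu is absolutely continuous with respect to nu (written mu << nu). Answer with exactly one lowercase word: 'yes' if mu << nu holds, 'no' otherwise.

mu << nu means: every nu-null measurable set is also mu-null; equivalently, for every atom x, if nu({x}) = 0 then mu({x}) = 0.
Checking each atom:
  x1: nu = 0, mu = 2 > 0 -> violates mu << nu.
  x2: nu = 0, mu = 3/2 > 0 -> violates mu << nu.
  x3: nu = 0, mu = 1/2 > 0 -> violates mu << nu.
  x4: nu = 1 > 0 -> no constraint.
  x5: nu = 0, mu = 0 -> consistent with mu << nu.
The atom(s) x1, x2, x3 violate the condition (nu = 0 but mu > 0). Therefore mu is NOT absolutely continuous w.r.t. nu.

no


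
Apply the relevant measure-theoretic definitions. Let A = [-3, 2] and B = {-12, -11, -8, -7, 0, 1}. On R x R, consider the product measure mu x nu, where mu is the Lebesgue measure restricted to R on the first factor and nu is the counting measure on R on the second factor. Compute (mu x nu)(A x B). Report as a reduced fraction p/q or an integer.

For a measurable rectangle A x B, the product measure satisfies
  (mu x nu)(A x B) = mu(A) * nu(B).
  mu(A) = 5.
  nu(B) = 6.
  (mu x nu)(A x B) = 5 * 6 = 30.

30


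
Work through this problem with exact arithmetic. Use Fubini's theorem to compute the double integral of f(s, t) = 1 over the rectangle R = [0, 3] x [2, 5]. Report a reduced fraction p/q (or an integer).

f(s, t) is a tensor product of a function of s and a function of t, and both factors are bounded continuous (hence Lebesgue integrable) on the rectangle, so Fubini's theorem applies:
  integral_R f d(m x m) = (integral_a1^b1 1 ds) * (integral_a2^b2 1 dt).
Inner integral in s: integral_{0}^{3} 1 ds = (3^1 - 0^1)/1
  = 3.
Inner integral in t: integral_{2}^{5} 1 dt = (5^1 - 2^1)/1
  = 3.
Product: (3) * (3) = 9.

9


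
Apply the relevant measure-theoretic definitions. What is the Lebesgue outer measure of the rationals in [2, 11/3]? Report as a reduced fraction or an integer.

E = Q cap [2, 11/3] is a subset of Q, which is countable. Enumerate Q = {q_1, q_2, ...}; for any eps > 0, cover q_k by the open interval (q_k - eps/2^(k+1), q_k + eps/2^(k+1)), of length eps/2^k. The total cover length is sum_{k>=1} eps/2^k = eps. Hence m*(E) <= m*(Q) <= eps for every eps > 0, and since outer measure is non-negative, m*(E) = 0.

0


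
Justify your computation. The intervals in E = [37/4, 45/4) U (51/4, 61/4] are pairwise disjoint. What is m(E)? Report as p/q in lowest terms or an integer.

For pairwise disjoint intervals, m(union_i I_i) = sum_i m(I_i),
and m is invariant under swapping open/closed endpoints (single points have measure 0).
So m(E) = sum_i (b_i - a_i).
  I_1 has length 45/4 - 37/4 = 2.
  I_2 has length 61/4 - 51/4 = 5/2.
Summing:
  m(E) = 2 + 5/2 = 9/2.

9/2


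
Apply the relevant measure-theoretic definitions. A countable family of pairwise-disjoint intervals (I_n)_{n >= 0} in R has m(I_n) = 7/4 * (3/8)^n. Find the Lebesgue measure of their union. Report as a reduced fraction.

By countable additivity of the Lebesgue measure on pairwise disjoint measurable sets,
  m(union_{n >= 0} I_n) = sum_{n >= 0} m(I_n) = sum_{n >= 0} a * r^n,
  with a = 7/4 and r = 3/8.
Since 0 < r = 3/8 < 1, the geometric series converges:
  sum_{n >= 0} a * r^n = a / (1 - r).
  = 7/4 / (1 - 3/8)
  = 7/4 / (5/8)
  = 14/5.

14/5


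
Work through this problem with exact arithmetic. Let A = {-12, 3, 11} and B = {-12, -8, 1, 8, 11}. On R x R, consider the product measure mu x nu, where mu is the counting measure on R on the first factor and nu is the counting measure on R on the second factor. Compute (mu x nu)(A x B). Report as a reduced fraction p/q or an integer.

For a measurable rectangle A x B, the product measure satisfies
  (mu x nu)(A x B) = mu(A) * nu(B).
  mu(A) = 3.
  nu(B) = 5.
  (mu x nu)(A x B) = 3 * 5 = 15.

15


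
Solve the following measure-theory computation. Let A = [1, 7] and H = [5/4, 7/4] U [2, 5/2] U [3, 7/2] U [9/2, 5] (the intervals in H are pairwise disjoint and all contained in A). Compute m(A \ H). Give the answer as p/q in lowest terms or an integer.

The ambient interval has length m(A) = 7 - 1 = 6.
Since the holes are disjoint and sit inside A, by finite additivity
  m(H) = sum_i (b_i - a_i), and m(A \ H) = m(A) - m(H).
Computing the hole measures:
  m(H_1) = 7/4 - 5/4 = 1/2.
  m(H_2) = 5/2 - 2 = 1/2.
  m(H_3) = 7/2 - 3 = 1/2.
  m(H_4) = 5 - 9/2 = 1/2.
Summed: m(H) = 1/2 + 1/2 + 1/2 + 1/2 = 2.
So m(A \ H) = 6 - 2 = 4.

4


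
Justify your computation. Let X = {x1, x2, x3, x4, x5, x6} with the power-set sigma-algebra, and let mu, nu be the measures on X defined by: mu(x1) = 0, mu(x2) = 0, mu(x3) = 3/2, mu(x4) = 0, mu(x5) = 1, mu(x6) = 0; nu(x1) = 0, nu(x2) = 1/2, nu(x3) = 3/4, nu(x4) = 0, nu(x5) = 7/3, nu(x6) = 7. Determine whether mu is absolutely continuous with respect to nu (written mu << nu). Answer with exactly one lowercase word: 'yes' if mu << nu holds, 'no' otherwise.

mu << nu means: every nu-null measurable set is also mu-null; equivalently, for every atom x, if nu({x}) = 0 then mu({x}) = 0.
Checking each atom:
  x1: nu = 0, mu = 0 -> consistent with mu << nu.
  x2: nu = 1/2 > 0 -> no constraint.
  x3: nu = 3/4 > 0 -> no constraint.
  x4: nu = 0, mu = 0 -> consistent with mu << nu.
  x5: nu = 7/3 > 0 -> no constraint.
  x6: nu = 7 > 0 -> no constraint.
No atom violates the condition. Therefore mu << nu.

yes


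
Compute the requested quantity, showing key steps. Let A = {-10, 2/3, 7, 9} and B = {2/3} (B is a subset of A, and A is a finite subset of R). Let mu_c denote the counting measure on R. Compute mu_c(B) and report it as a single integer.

Counting measure assigns mu_c(E) = |E| (number of elements) when E is finite.
B has 1 element(s), so mu_c(B) = 1.

1


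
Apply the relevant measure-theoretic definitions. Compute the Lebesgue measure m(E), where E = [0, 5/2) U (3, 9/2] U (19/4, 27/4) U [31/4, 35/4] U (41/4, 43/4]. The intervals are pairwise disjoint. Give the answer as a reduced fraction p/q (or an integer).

For pairwise disjoint intervals, m(union_i I_i) = sum_i m(I_i),
and m is invariant under swapping open/closed endpoints (single points have measure 0).
So m(E) = sum_i (b_i - a_i).
  I_1 has length 5/2 - 0 = 5/2.
  I_2 has length 9/2 - 3 = 3/2.
  I_3 has length 27/4 - 19/4 = 2.
  I_4 has length 35/4 - 31/4 = 1.
  I_5 has length 43/4 - 41/4 = 1/2.
Summing:
  m(E) = 5/2 + 3/2 + 2 + 1 + 1/2 = 15/2.

15/2


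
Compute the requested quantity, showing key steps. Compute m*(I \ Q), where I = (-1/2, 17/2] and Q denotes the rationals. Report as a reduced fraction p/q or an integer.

The interval I = (-1/2, 17/2] has m(I) = 17/2 - (-1/2) = 9 (endpoints are measure-zero, so open/closed/half-open agree). Write I = (I cap Q) u (I \ Q). The rationals in I are countable, so m*(I cap Q) = 0 (cover each rational by intervals whose total length is arbitrarily small). By countable subadditivity m*(I) <= m*(I cap Q) + m*(I \ Q), hence m*(I \ Q) >= m(I) = 9. The reverse inequality m*(I \ Q) <= m*(I) = 9 is trivial since (I \ Q) is a subset of I. Therefore m*(I \ Q) = 9.

9


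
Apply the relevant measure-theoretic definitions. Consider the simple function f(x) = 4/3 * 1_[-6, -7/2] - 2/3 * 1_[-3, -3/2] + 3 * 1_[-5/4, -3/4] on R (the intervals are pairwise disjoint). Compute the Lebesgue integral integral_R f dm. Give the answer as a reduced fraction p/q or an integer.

For a simple function f = sum_i c_i * 1_{A_i} with disjoint A_i,
  integral f dm = sum_i c_i * m(A_i).
Lengths of the A_i:
  m(A_1) = -7/2 - (-6) = 5/2.
  m(A_2) = -3/2 - (-3) = 3/2.
  m(A_3) = -3/4 - (-5/4) = 1/2.
Contributions c_i * m(A_i):
  (4/3) * (5/2) = 10/3.
  (-2/3) * (3/2) = -1.
  (3) * (1/2) = 3/2.
Total: 10/3 - 1 + 3/2 = 23/6.

23/6


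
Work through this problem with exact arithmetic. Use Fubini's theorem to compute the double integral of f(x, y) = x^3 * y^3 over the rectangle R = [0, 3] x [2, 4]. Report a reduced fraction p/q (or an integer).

f(x, y) is a tensor product of a function of x and a function of y, and both factors are bounded continuous (hence Lebesgue integrable) on the rectangle, so Fubini's theorem applies:
  integral_R f d(m x m) = (integral_a1^b1 x^3 dx) * (integral_a2^b2 y^3 dy).
Inner integral in x: integral_{0}^{3} x^3 dx = (3^4 - 0^4)/4
  = 81/4.
Inner integral in y: integral_{2}^{4} y^3 dy = (4^4 - 2^4)/4
  = 60.
Product: (81/4) * (60) = 1215.

1215


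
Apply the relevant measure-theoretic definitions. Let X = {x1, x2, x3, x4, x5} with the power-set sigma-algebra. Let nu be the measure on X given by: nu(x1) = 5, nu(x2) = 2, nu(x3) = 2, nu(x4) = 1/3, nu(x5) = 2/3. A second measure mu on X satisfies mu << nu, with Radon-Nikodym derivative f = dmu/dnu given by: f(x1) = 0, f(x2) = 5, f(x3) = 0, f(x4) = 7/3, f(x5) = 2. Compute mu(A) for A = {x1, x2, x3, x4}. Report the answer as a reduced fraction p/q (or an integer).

By the defining property of the Radon-Nikodym derivative, for every measurable set A,
  mu(A) = integral_A f dnu.
Since nu is a discrete measure concentrated on the atoms of X, the integral over A reduces to the sum
  mu(A) = sum_{x in A} f(x) * nu({x}).
Computing each term:
  x1: f(x1) * nu(x1) = 0 * 5 = 0.
  x2: f(x2) * nu(x2) = 5 * 2 = 10.
  x3: f(x3) * nu(x3) = 0 * 2 = 0.
  x4: f(x4) * nu(x4) = 7/3 * 1/3 = 7/9.
Summing: mu(A) = 0 + 10 + 0 + 7/9 = 97/9.

97/9


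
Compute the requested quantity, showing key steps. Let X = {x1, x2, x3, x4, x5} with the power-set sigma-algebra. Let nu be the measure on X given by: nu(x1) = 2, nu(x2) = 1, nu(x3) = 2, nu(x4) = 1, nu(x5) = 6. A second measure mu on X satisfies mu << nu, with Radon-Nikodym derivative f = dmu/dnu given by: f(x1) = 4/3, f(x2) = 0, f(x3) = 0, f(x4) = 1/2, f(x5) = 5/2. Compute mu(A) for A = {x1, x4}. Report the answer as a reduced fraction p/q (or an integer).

By the defining property of the Radon-Nikodym derivative, for every measurable set A,
  mu(A) = integral_A f dnu.
Since nu is a discrete measure concentrated on the atoms of X, the integral over A reduces to the sum
  mu(A) = sum_{x in A} f(x) * nu({x}).
Computing each term:
  x1: f(x1) * nu(x1) = 4/3 * 2 = 8/3.
  x4: f(x4) * nu(x4) = 1/2 * 1 = 1/2.
Summing: mu(A) = 8/3 + 1/2 = 19/6.

19/6


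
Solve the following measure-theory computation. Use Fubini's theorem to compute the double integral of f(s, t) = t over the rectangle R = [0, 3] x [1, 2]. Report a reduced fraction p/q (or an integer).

f(s, t) is a tensor product of a function of s and a function of t, and both factors are bounded continuous (hence Lebesgue integrable) on the rectangle, so Fubini's theorem applies:
  integral_R f d(m x m) = (integral_a1^b1 1 ds) * (integral_a2^b2 t dt).
Inner integral in s: integral_{0}^{3} 1 ds = (3^1 - 0^1)/1
  = 3.
Inner integral in t: integral_{1}^{2} t dt = (2^2 - 1^2)/2
  = 3/2.
Product: (3) * (3/2) = 9/2.

9/2


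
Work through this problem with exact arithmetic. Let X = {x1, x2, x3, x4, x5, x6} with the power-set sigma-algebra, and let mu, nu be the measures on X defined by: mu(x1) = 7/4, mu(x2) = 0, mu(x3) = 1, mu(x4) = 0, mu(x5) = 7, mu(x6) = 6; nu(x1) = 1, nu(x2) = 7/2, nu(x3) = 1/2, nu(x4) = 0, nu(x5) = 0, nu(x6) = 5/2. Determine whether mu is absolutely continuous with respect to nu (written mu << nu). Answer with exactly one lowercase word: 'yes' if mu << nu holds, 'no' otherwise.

mu << nu means: every nu-null measurable set is also mu-null; equivalently, for every atom x, if nu({x}) = 0 then mu({x}) = 0.
Checking each atom:
  x1: nu = 1 > 0 -> no constraint.
  x2: nu = 7/2 > 0 -> no constraint.
  x3: nu = 1/2 > 0 -> no constraint.
  x4: nu = 0, mu = 0 -> consistent with mu << nu.
  x5: nu = 0, mu = 7 > 0 -> violates mu << nu.
  x6: nu = 5/2 > 0 -> no constraint.
The atom(s) x5 violate the condition (nu = 0 but mu > 0). Therefore mu is NOT absolutely continuous w.r.t. nu.

no


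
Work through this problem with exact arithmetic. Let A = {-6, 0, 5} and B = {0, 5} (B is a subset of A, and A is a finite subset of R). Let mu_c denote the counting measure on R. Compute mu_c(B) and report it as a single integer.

Counting measure assigns mu_c(E) = |E| (number of elements) when E is finite.
B has 2 element(s), so mu_c(B) = 2.

2


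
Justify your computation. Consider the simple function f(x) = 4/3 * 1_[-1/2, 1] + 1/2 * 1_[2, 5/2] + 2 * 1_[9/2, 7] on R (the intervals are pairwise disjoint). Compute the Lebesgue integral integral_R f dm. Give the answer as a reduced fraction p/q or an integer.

For a simple function f = sum_i c_i * 1_{A_i} with disjoint A_i,
  integral f dm = sum_i c_i * m(A_i).
Lengths of the A_i:
  m(A_1) = 1 - (-1/2) = 3/2.
  m(A_2) = 5/2 - 2 = 1/2.
  m(A_3) = 7 - 9/2 = 5/2.
Contributions c_i * m(A_i):
  (4/3) * (3/2) = 2.
  (1/2) * (1/2) = 1/4.
  (2) * (5/2) = 5.
Total: 2 + 1/4 + 5 = 29/4.

29/4


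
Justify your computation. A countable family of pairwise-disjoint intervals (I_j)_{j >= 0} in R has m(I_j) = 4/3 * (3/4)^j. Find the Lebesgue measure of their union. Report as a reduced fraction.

By countable additivity of the Lebesgue measure on pairwise disjoint measurable sets,
  m(union_{j >= 0} I_j) = sum_{j >= 0} m(I_j) = sum_{j >= 0} a * r^j,
  with a = 4/3 and r = 3/4.
Since 0 < r = 3/4 < 1, the geometric series converges:
  sum_{j >= 0} a * r^j = a / (1 - r).
  = 4/3 / (1 - 3/4)
  = 4/3 / (1/4)
  = 16/3.

16/3


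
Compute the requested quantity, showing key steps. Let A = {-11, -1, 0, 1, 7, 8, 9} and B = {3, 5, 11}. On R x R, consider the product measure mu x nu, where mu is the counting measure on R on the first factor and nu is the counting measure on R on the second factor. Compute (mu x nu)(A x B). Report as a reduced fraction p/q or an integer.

For a measurable rectangle A x B, the product measure satisfies
  (mu x nu)(A x B) = mu(A) * nu(B).
  mu(A) = 7.
  nu(B) = 3.
  (mu x nu)(A x B) = 7 * 3 = 21.

21


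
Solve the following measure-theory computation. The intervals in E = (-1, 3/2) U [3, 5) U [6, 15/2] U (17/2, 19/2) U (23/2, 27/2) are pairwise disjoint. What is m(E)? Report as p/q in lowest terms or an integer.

For pairwise disjoint intervals, m(union_i I_i) = sum_i m(I_i),
and m is invariant under swapping open/closed endpoints (single points have measure 0).
So m(E) = sum_i (b_i - a_i).
  I_1 has length 3/2 - (-1) = 5/2.
  I_2 has length 5 - 3 = 2.
  I_3 has length 15/2 - 6 = 3/2.
  I_4 has length 19/2 - 17/2 = 1.
  I_5 has length 27/2 - 23/2 = 2.
Summing:
  m(E) = 5/2 + 2 + 3/2 + 1 + 2 = 9.

9


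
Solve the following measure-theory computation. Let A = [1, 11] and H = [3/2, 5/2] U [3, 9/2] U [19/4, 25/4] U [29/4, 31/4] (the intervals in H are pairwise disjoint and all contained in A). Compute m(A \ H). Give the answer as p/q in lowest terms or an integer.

The ambient interval has length m(A) = 11 - 1 = 10.
Since the holes are disjoint and sit inside A, by finite additivity
  m(H) = sum_i (b_i - a_i), and m(A \ H) = m(A) - m(H).
Computing the hole measures:
  m(H_1) = 5/2 - 3/2 = 1.
  m(H_2) = 9/2 - 3 = 3/2.
  m(H_3) = 25/4 - 19/4 = 3/2.
  m(H_4) = 31/4 - 29/4 = 1/2.
Summed: m(H) = 1 + 3/2 + 3/2 + 1/2 = 9/2.
So m(A \ H) = 10 - 9/2 = 11/2.

11/2


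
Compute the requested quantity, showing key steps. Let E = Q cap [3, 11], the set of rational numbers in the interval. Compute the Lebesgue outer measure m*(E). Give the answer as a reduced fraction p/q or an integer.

E = Q cap [3, 11] is a subset of Q, which is countable. Enumerate Q = {q_1, q_2, ...}; for any eps > 0, cover q_k by the open interval (q_k - eps/2^(k+1), q_k + eps/2^(k+1)), of length eps/2^k. The total cover length is sum_{k>=1} eps/2^k = eps. Hence m*(E) <= m*(Q) <= eps for every eps > 0, and since outer measure is non-negative, m*(E) = 0.

0


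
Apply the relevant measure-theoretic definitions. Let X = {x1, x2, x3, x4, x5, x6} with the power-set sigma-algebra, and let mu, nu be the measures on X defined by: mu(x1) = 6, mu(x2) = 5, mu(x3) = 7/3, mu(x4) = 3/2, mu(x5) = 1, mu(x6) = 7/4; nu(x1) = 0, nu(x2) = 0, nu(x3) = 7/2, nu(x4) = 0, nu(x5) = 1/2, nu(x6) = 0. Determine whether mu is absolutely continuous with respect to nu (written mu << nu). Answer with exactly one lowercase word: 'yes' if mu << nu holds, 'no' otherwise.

mu << nu means: every nu-null measurable set is also mu-null; equivalently, for every atom x, if nu({x}) = 0 then mu({x}) = 0.
Checking each atom:
  x1: nu = 0, mu = 6 > 0 -> violates mu << nu.
  x2: nu = 0, mu = 5 > 0 -> violates mu << nu.
  x3: nu = 7/2 > 0 -> no constraint.
  x4: nu = 0, mu = 3/2 > 0 -> violates mu << nu.
  x5: nu = 1/2 > 0 -> no constraint.
  x6: nu = 0, mu = 7/4 > 0 -> violates mu << nu.
The atom(s) x1, x2, x4, x6 violate the condition (nu = 0 but mu > 0). Therefore mu is NOT absolutely continuous w.r.t. nu.

no


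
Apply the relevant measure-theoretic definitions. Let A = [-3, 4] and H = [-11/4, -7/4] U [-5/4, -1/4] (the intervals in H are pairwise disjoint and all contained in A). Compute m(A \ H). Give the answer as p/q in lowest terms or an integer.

The ambient interval has length m(A) = 4 - (-3) = 7.
Since the holes are disjoint and sit inside A, by finite additivity
  m(H) = sum_i (b_i - a_i), and m(A \ H) = m(A) - m(H).
Computing the hole measures:
  m(H_1) = -7/4 - (-11/4) = 1.
  m(H_2) = -1/4 - (-5/4) = 1.
Summed: m(H) = 1 + 1 = 2.
So m(A \ H) = 7 - 2 = 5.

5


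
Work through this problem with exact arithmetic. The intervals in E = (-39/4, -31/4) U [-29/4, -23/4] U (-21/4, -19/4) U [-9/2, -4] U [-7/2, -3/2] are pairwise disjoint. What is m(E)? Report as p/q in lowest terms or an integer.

For pairwise disjoint intervals, m(union_i I_i) = sum_i m(I_i),
and m is invariant under swapping open/closed endpoints (single points have measure 0).
So m(E) = sum_i (b_i - a_i).
  I_1 has length -31/4 - (-39/4) = 2.
  I_2 has length -23/4 - (-29/4) = 3/2.
  I_3 has length -19/4 - (-21/4) = 1/2.
  I_4 has length -4 - (-9/2) = 1/2.
  I_5 has length -3/2 - (-7/2) = 2.
Summing:
  m(E) = 2 + 3/2 + 1/2 + 1/2 + 2 = 13/2.

13/2


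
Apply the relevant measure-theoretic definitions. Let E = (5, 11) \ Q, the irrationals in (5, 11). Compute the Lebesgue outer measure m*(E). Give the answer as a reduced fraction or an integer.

The interval I = (5, 11) has m(I) = 11 - 5 = 6 (endpoints are measure-zero, so open/closed/half-open agree). Write I = (I cap Q) u (I \ Q). The rationals in I are countable, so m*(I cap Q) = 0 (cover each rational by intervals whose total length is arbitrarily small). By countable subadditivity m*(I) <= m*(I cap Q) + m*(I \ Q), hence m*(I \ Q) >= m(I) = 6. The reverse inequality m*(I \ Q) <= m*(I) = 6 is trivial since (I \ Q) is a subset of I. Therefore m*(I \ Q) = 6.

6


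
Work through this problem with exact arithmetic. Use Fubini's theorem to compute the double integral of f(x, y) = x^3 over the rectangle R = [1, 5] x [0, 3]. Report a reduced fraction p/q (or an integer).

f(x, y) is a tensor product of a function of x and a function of y, and both factors are bounded continuous (hence Lebesgue integrable) on the rectangle, so Fubini's theorem applies:
  integral_R f d(m x m) = (integral_a1^b1 x^3 dx) * (integral_a2^b2 1 dy).
Inner integral in x: integral_{1}^{5} x^3 dx = (5^4 - 1^4)/4
  = 156.
Inner integral in y: integral_{0}^{3} 1 dy = (3^1 - 0^1)/1
  = 3.
Product: (156) * (3) = 468.

468


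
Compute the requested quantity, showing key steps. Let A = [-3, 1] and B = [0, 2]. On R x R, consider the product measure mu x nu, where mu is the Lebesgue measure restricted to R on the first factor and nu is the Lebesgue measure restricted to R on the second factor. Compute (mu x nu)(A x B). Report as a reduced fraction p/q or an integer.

For a measurable rectangle A x B, the product measure satisfies
  (mu x nu)(A x B) = mu(A) * nu(B).
  mu(A) = 4.
  nu(B) = 2.
  (mu x nu)(A x B) = 4 * 2 = 8.

8


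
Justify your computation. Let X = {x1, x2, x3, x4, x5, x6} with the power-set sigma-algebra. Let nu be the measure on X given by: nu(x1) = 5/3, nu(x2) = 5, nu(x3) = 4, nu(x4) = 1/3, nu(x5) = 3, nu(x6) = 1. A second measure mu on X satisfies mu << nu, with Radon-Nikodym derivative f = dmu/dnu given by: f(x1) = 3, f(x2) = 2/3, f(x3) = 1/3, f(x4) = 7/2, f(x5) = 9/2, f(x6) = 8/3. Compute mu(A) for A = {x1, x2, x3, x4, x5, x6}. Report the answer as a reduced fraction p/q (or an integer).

By the defining property of the Radon-Nikodym derivative, for every measurable set A,
  mu(A) = integral_A f dnu.
Since nu is a discrete measure concentrated on the atoms of X, the integral over A reduces to the sum
  mu(A) = sum_{x in A} f(x) * nu({x}).
Computing each term:
  x1: f(x1) * nu(x1) = 3 * 5/3 = 5.
  x2: f(x2) * nu(x2) = 2/3 * 5 = 10/3.
  x3: f(x3) * nu(x3) = 1/3 * 4 = 4/3.
  x4: f(x4) * nu(x4) = 7/2 * 1/3 = 7/6.
  x5: f(x5) * nu(x5) = 9/2 * 3 = 27/2.
  x6: f(x6) * nu(x6) = 8/3 * 1 = 8/3.
Summing: mu(A) = 5 + 10/3 + 4/3 + 7/6 + 27/2 + 8/3 = 27.

27


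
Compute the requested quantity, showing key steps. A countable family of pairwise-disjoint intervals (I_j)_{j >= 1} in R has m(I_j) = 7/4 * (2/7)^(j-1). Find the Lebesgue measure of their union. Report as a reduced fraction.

By countable additivity of the Lebesgue measure on pairwise disjoint measurable sets,
  m(union_{j >= 1} I_j) = sum_{j >= 1} m(I_j) = sum_{j >= 1} a * r^(j-1),
  with a = 7/4 and r = 2/7.
Since 0 < r = 2/7 < 1, the geometric series converges:
  sum_{j >= 1} a * r^(j-1) = a / (1 - r).
  = 7/4 / (1 - 2/7)
  = 7/4 / (5/7)
  = 49/20.

49/20


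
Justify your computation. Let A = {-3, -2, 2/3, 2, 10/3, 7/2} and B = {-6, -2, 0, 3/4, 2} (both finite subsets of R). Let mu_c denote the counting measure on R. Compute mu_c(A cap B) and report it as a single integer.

Counting measure on a finite set equals cardinality. mu_c(A cap B) = |A cap B| (elements appearing in both).
Enumerating the elements of A that also lie in B gives 2 element(s).
So mu_c(A cap B) = 2.

2


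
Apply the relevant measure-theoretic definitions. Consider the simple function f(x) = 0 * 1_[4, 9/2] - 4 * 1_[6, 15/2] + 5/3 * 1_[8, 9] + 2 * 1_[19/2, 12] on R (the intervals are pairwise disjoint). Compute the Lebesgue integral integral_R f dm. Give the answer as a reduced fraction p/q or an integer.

For a simple function f = sum_i c_i * 1_{A_i} with disjoint A_i,
  integral f dm = sum_i c_i * m(A_i).
Lengths of the A_i:
  m(A_1) = 9/2 - 4 = 1/2.
  m(A_2) = 15/2 - 6 = 3/2.
  m(A_3) = 9 - 8 = 1.
  m(A_4) = 12 - 19/2 = 5/2.
Contributions c_i * m(A_i):
  (0) * (1/2) = 0.
  (-4) * (3/2) = -6.
  (5/3) * (1) = 5/3.
  (2) * (5/2) = 5.
Total: 0 - 6 + 5/3 + 5 = 2/3.

2/3


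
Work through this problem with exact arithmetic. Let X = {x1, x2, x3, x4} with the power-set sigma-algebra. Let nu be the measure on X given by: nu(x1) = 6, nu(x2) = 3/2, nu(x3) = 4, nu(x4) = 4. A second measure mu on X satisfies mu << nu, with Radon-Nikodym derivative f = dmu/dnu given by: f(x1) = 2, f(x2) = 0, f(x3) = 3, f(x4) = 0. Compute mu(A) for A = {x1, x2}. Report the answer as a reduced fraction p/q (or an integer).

By the defining property of the Radon-Nikodym derivative, for every measurable set A,
  mu(A) = integral_A f dnu.
Since nu is a discrete measure concentrated on the atoms of X, the integral over A reduces to the sum
  mu(A) = sum_{x in A} f(x) * nu({x}).
Computing each term:
  x1: f(x1) * nu(x1) = 2 * 6 = 12.
  x2: f(x2) * nu(x2) = 0 * 3/2 = 0.
Summing: mu(A) = 12 + 0 = 12.

12


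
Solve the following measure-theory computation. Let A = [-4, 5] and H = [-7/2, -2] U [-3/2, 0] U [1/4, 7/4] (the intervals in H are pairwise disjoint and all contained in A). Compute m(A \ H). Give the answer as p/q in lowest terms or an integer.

The ambient interval has length m(A) = 5 - (-4) = 9.
Since the holes are disjoint and sit inside A, by finite additivity
  m(H) = sum_i (b_i - a_i), and m(A \ H) = m(A) - m(H).
Computing the hole measures:
  m(H_1) = -2 - (-7/2) = 3/2.
  m(H_2) = 0 - (-3/2) = 3/2.
  m(H_3) = 7/4 - 1/4 = 3/2.
Summed: m(H) = 3/2 + 3/2 + 3/2 = 9/2.
So m(A \ H) = 9 - 9/2 = 9/2.

9/2


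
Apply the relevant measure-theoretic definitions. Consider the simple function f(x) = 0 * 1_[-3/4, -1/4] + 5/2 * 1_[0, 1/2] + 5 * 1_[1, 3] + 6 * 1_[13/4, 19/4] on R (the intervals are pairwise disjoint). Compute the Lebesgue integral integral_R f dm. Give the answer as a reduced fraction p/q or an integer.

For a simple function f = sum_i c_i * 1_{A_i} with disjoint A_i,
  integral f dm = sum_i c_i * m(A_i).
Lengths of the A_i:
  m(A_1) = -1/4 - (-3/4) = 1/2.
  m(A_2) = 1/2 - 0 = 1/2.
  m(A_3) = 3 - 1 = 2.
  m(A_4) = 19/4 - 13/4 = 3/2.
Contributions c_i * m(A_i):
  (0) * (1/2) = 0.
  (5/2) * (1/2) = 5/4.
  (5) * (2) = 10.
  (6) * (3/2) = 9.
Total: 0 + 5/4 + 10 + 9 = 81/4.

81/4


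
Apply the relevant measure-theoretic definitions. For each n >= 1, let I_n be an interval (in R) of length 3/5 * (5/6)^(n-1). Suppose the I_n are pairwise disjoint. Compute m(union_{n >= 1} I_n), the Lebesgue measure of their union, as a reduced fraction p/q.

By countable additivity of the Lebesgue measure on pairwise disjoint measurable sets,
  m(union_{n >= 1} I_n) = sum_{n >= 1} m(I_n) = sum_{n >= 1} a * r^(n-1),
  with a = 3/5 and r = 5/6.
Since 0 < r = 5/6 < 1, the geometric series converges:
  sum_{n >= 1} a * r^(n-1) = a / (1 - r).
  = 3/5 / (1 - 5/6)
  = 3/5 / (1/6)
  = 18/5.

18/5


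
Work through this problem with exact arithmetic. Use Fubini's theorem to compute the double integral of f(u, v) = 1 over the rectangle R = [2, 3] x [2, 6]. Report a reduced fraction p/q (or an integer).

f(u, v) is a tensor product of a function of u and a function of v, and both factors are bounded continuous (hence Lebesgue integrable) on the rectangle, so Fubini's theorem applies:
  integral_R f d(m x m) = (integral_a1^b1 1 du) * (integral_a2^b2 1 dv).
Inner integral in u: integral_{2}^{3} 1 du = (3^1 - 2^1)/1
  = 1.
Inner integral in v: integral_{2}^{6} 1 dv = (6^1 - 2^1)/1
  = 4.
Product: (1) * (4) = 4.

4


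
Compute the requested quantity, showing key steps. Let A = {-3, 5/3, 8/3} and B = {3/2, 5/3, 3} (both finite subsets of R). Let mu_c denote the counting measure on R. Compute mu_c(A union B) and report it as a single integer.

Counting measure on a finite set equals cardinality. By inclusion-exclusion, |A union B| = |A| + |B| - |A cap B|.
|A| = 3, |B| = 3, |A cap B| = 1.
So mu_c(A union B) = 3 + 3 - 1 = 5.

5


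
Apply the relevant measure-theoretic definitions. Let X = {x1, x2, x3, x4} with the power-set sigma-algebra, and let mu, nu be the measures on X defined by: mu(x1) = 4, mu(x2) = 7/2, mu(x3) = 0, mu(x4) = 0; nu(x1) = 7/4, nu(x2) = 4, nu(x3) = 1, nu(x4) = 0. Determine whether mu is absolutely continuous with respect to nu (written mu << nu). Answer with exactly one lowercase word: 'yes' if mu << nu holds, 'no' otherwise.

mu << nu means: every nu-null measurable set is also mu-null; equivalently, for every atom x, if nu({x}) = 0 then mu({x}) = 0.
Checking each atom:
  x1: nu = 7/4 > 0 -> no constraint.
  x2: nu = 4 > 0 -> no constraint.
  x3: nu = 1 > 0 -> no constraint.
  x4: nu = 0, mu = 0 -> consistent with mu << nu.
No atom violates the condition. Therefore mu << nu.

yes


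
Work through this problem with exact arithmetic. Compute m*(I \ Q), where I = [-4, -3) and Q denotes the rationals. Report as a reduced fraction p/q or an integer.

The interval I = [-4, -3) has m(I) = -3 - (-4) = 1 (endpoints are measure-zero, so open/closed/half-open agree). Write I = (I cap Q) u (I \ Q). The rationals in I are countable, so m*(I cap Q) = 0 (cover each rational by intervals whose total length is arbitrarily small). By countable subadditivity m*(I) <= m*(I cap Q) + m*(I \ Q), hence m*(I \ Q) >= m(I) = 1. The reverse inequality m*(I \ Q) <= m*(I) = 1 is trivial since (I \ Q) is a subset of I. Therefore m*(I \ Q) = 1.

1


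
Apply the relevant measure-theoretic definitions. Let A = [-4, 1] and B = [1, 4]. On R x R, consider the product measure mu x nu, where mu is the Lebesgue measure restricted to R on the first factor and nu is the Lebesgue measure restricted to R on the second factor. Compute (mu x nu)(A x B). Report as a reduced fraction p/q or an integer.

For a measurable rectangle A x B, the product measure satisfies
  (mu x nu)(A x B) = mu(A) * nu(B).
  mu(A) = 5.
  nu(B) = 3.
  (mu x nu)(A x B) = 5 * 3 = 15.

15


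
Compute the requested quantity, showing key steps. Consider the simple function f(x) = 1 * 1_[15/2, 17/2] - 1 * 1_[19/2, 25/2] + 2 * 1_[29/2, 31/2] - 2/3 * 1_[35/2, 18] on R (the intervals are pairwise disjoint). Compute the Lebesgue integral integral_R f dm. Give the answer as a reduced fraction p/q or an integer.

For a simple function f = sum_i c_i * 1_{A_i} with disjoint A_i,
  integral f dm = sum_i c_i * m(A_i).
Lengths of the A_i:
  m(A_1) = 17/2 - 15/2 = 1.
  m(A_2) = 25/2 - 19/2 = 3.
  m(A_3) = 31/2 - 29/2 = 1.
  m(A_4) = 18 - 35/2 = 1/2.
Contributions c_i * m(A_i):
  (1) * (1) = 1.
  (-1) * (3) = -3.
  (2) * (1) = 2.
  (-2/3) * (1/2) = -1/3.
Total: 1 - 3 + 2 - 1/3 = -1/3.

-1/3


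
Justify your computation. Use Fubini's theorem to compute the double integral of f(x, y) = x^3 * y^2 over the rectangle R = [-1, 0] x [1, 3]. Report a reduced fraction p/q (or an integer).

f(x, y) is a tensor product of a function of x and a function of y, and both factors are bounded continuous (hence Lebesgue integrable) on the rectangle, so Fubini's theorem applies:
  integral_R f d(m x m) = (integral_a1^b1 x^3 dx) * (integral_a2^b2 y^2 dy).
Inner integral in x: integral_{-1}^{0} x^3 dx = (0^4 - (-1)^4)/4
  = -1/4.
Inner integral in y: integral_{1}^{3} y^2 dy = (3^3 - 1^3)/3
  = 26/3.
Product: (-1/4) * (26/3) = -13/6.

-13/6


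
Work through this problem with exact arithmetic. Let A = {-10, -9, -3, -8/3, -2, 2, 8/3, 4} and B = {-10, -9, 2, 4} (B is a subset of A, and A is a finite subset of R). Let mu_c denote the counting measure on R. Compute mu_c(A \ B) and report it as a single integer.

Counting measure assigns mu_c(E) = |E| (number of elements) when E is finite. For B subset A, A \ B is the set of elements of A not in B, so |A \ B| = |A| - |B|.
|A| = 8, |B| = 4, so mu_c(A \ B) = 8 - 4 = 4.

4


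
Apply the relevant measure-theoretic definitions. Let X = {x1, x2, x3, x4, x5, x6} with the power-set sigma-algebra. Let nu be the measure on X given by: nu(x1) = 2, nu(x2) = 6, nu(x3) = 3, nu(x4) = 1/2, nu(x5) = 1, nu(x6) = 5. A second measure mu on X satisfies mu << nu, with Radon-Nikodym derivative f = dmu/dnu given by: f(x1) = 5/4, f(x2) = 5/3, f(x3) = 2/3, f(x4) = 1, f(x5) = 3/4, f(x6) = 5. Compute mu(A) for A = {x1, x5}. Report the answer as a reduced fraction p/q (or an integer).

By the defining property of the Radon-Nikodym derivative, for every measurable set A,
  mu(A) = integral_A f dnu.
Since nu is a discrete measure concentrated on the atoms of X, the integral over A reduces to the sum
  mu(A) = sum_{x in A} f(x) * nu({x}).
Computing each term:
  x1: f(x1) * nu(x1) = 5/4 * 2 = 5/2.
  x5: f(x5) * nu(x5) = 3/4 * 1 = 3/4.
Summing: mu(A) = 5/2 + 3/4 = 13/4.

13/4


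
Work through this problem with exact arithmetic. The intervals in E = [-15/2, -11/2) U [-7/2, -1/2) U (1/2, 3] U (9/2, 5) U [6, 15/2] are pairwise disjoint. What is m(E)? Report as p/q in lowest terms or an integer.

For pairwise disjoint intervals, m(union_i I_i) = sum_i m(I_i),
and m is invariant under swapping open/closed endpoints (single points have measure 0).
So m(E) = sum_i (b_i - a_i).
  I_1 has length -11/2 - (-15/2) = 2.
  I_2 has length -1/2 - (-7/2) = 3.
  I_3 has length 3 - 1/2 = 5/2.
  I_4 has length 5 - 9/2 = 1/2.
  I_5 has length 15/2 - 6 = 3/2.
Summing:
  m(E) = 2 + 3 + 5/2 + 1/2 + 3/2 = 19/2.

19/2


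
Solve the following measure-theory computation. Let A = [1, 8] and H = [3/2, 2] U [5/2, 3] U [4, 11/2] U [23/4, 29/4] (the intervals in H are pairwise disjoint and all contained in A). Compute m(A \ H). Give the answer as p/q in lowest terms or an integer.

The ambient interval has length m(A) = 8 - 1 = 7.
Since the holes are disjoint and sit inside A, by finite additivity
  m(H) = sum_i (b_i - a_i), and m(A \ H) = m(A) - m(H).
Computing the hole measures:
  m(H_1) = 2 - 3/2 = 1/2.
  m(H_2) = 3 - 5/2 = 1/2.
  m(H_3) = 11/2 - 4 = 3/2.
  m(H_4) = 29/4 - 23/4 = 3/2.
Summed: m(H) = 1/2 + 1/2 + 3/2 + 3/2 = 4.
So m(A \ H) = 7 - 4 = 3.

3


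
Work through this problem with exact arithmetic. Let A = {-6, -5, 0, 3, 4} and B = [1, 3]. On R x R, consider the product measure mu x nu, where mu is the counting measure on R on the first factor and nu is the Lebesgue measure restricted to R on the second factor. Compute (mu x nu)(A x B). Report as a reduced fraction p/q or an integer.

For a measurable rectangle A x B, the product measure satisfies
  (mu x nu)(A x B) = mu(A) * nu(B).
  mu(A) = 5.
  nu(B) = 2.
  (mu x nu)(A x B) = 5 * 2 = 10.

10


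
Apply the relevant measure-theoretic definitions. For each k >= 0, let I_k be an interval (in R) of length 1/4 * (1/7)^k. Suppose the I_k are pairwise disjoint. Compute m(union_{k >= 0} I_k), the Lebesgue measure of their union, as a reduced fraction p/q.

By countable additivity of the Lebesgue measure on pairwise disjoint measurable sets,
  m(union_{k >= 0} I_k) = sum_{k >= 0} m(I_k) = sum_{k >= 0} a * r^k,
  with a = 1/4 and r = 1/7.
Since 0 < r = 1/7 < 1, the geometric series converges:
  sum_{k >= 0} a * r^k = a / (1 - r).
  = 1/4 / (1 - 1/7)
  = 1/4 / (6/7)
  = 7/24.

7/24


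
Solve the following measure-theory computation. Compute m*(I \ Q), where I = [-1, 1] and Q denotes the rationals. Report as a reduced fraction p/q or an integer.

The interval I = [-1, 1] has m(I) = 1 - (-1) = 2 (endpoints are measure-zero, so open/closed/half-open agree). Write I = (I cap Q) u (I \ Q). The rationals in I are countable, so m*(I cap Q) = 0 (cover each rational by intervals whose total length is arbitrarily small). By countable subadditivity m*(I) <= m*(I cap Q) + m*(I \ Q), hence m*(I \ Q) >= m(I) = 2. The reverse inequality m*(I \ Q) <= m*(I) = 2 is trivial since (I \ Q) is a subset of I. Therefore m*(I \ Q) = 2.

2


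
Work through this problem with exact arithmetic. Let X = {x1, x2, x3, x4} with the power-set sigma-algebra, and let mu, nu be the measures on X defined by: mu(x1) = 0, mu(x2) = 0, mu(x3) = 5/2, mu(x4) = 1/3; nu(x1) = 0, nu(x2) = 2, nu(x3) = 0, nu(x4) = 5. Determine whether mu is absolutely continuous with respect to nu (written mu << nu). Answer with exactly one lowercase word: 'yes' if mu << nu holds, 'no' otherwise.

mu << nu means: every nu-null measurable set is also mu-null; equivalently, for every atom x, if nu({x}) = 0 then mu({x}) = 0.
Checking each atom:
  x1: nu = 0, mu = 0 -> consistent with mu << nu.
  x2: nu = 2 > 0 -> no constraint.
  x3: nu = 0, mu = 5/2 > 0 -> violates mu << nu.
  x4: nu = 5 > 0 -> no constraint.
The atom(s) x3 violate the condition (nu = 0 but mu > 0). Therefore mu is NOT absolutely continuous w.r.t. nu.

no


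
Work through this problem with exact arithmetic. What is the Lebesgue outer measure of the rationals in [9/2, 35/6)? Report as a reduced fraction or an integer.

E = Q cap [9/2, 35/6) is a subset of Q, which is countable. Enumerate Q = {q_1, q_2, ...}; for any eps > 0, cover q_k by the open interval (q_k - eps/2^(k+1), q_k + eps/2^(k+1)), of length eps/2^k. The total cover length is sum_{k>=1} eps/2^k = eps. Hence m*(E) <= m*(Q) <= eps for every eps > 0, and since outer measure is non-negative, m*(E) = 0.

0


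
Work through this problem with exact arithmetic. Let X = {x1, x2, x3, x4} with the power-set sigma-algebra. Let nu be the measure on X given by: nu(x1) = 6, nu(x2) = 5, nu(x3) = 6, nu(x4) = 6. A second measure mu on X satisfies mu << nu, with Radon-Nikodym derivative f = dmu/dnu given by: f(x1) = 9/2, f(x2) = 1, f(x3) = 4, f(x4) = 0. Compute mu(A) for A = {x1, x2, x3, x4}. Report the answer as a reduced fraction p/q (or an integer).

By the defining property of the Radon-Nikodym derivative, for every measurable set A,
  mu(A) = integral_A f dnu.
Since nu is a discrete measure concentrated on the atoms of X, the integral over A reduces to the sum
  mu(A) = sum_{x in A} f(x) * nu({x}).
Computing each term:
  x1: f(x1) * nu(x1) = 9/2 * 6 = 27.
  x2: f(x2) * nu(x2) = 1 * 5 = 5.
  x3: f(x3) * nu(x3) = 4 * 6 = 24.
  x4: f(x4) * nu(x4) = 0 * 6 = 0.
Summing: mu(A) = 27 + 5 + 24 + 0 = 56.

56


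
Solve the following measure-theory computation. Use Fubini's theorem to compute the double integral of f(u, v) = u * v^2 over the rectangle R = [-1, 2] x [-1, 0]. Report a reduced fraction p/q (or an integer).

f(u, v) is a tensor product of a function of u and a function of v, and both factors are bounded continuous (hence Lebesgue integrable) on the rectangle, so Fubini's theorem applies:
  integral_R f d(m x m) = (integral_a1^b1 u du) * (integral_a2^b2 v^2 dv).
Inner integral in u: integral_{-1}^{2} u du = (2^2 - (-1)^2)/2
  = 3/2.
Inner integral in v: integral_{-1}^{0} v^2 dv = (0^3 - (-1)^3)/3
  = 1/3.
Product: (3/2) * (1/3) = 1/2.

1/2
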